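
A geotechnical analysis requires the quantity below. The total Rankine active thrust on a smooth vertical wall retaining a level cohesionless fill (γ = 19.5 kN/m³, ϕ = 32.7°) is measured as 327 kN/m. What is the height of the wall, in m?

10.6 m

K_a = 0.2985. P_a = ½ K_a γ H² ⇒ H = √(2P_a/(K_a γ)).
H = √(2×327/(0.2985×19.5)) = 10.60 m.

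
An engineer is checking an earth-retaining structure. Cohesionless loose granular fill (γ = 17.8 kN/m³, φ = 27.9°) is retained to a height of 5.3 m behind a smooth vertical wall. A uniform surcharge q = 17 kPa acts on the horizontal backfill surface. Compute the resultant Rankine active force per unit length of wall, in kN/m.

K_a = tan²(45° − φ/2) = 0.3625.
Soil triangle: ½ K_a γ H² = 0.5×0.3625×17.8×5.3² = 90.62 kN/m.
Surcharge rectangle: K_a q H = 0.3625×17×5.3 = 32.66 kN/m.
Total = 90.62 + 32.66 = 123.3 kN/m.

123 kN/m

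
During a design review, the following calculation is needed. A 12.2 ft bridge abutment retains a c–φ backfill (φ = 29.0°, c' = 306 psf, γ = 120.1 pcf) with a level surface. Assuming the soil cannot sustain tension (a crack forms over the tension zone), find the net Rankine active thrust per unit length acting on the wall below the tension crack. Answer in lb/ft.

K_a = 0.3470; √K_a = 0.5890.
Tension-crack depth z_c = 2c/(γ√K_a) = 2×306/(120.1×0.5890) = 8.651 ft.
σ_a at base = K_a γ H − 2c√K_a = 0.3470×120.1×12.2 − 2×306×0.5890 = 147.9 psf.
P_a = ½ × 147.9 × (H − z_c) = 0.5×147.9×3.549 = 262.5 lb/ft.

262 lb/ft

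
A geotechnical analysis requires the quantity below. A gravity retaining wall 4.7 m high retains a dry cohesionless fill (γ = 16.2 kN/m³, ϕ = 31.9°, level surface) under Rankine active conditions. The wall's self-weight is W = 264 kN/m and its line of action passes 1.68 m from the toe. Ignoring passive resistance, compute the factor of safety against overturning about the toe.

5.13

K_a = tan²(45° − 31.9°/2) = 0.3085.
P_a = ½K_aγH² = 0.5×0.3085×16.2×4.7² = 55.20 kN/m, acting at H/3 = 1.567 m above the base.
Overturning moment M_o = P_a × H/3 = 55.20 × 1.567 = 86.49.
Resisting moment M_r = W × 1.68 = 264 × 1.68 = 443.5.
FS_overturning = M_r/M_o = 443.5/86.49 = 5.128.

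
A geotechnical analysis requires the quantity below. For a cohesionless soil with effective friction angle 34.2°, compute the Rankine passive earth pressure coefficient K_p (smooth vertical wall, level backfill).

3.57

K_p = (1 + sin φ)/(1 − sin φ) = tan²(45° + 34.2°/2) = 3.567.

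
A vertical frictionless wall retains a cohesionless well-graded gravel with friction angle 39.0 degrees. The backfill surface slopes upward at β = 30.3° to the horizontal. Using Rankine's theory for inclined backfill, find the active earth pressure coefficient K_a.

K_a = cos β · (cos β − √(cos²β − cos²φ)) / (cos β + √(cos²β − cos²φ)).
cos β = 0.8634, cos φ = 0.7771, √(cos²β − cos²φ) = 0.3762.
K_a = 0.8634 × (0.8634 − 0.3762)/(0.8634 + 0.3762) = 0.3394.

0.339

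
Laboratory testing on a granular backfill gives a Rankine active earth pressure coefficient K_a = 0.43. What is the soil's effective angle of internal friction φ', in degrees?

23.5°

K_a = tan²(45° − φ/2) ⇒ 45° − φ/2 = arctan(√0.43) = 33.25°.
φ = 2(45° − 33.25°) = 23.49°.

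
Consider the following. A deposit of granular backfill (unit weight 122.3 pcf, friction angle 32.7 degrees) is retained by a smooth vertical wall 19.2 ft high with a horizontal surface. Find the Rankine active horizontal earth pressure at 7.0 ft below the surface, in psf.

256 psf

K_a = (1 − sin φ)/(1 + sin φ) = 0.2985.
σ_h = K_a γ z = 0.2985 × 122.3 × 7.0 = 255.5 psf.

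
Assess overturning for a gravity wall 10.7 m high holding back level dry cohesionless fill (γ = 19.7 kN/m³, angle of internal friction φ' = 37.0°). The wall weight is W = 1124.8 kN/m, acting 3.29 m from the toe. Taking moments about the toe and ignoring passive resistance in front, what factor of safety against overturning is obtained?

K_a = tan²(45° − 37.0°/2) = 0.2486.
P_a = ½K_aγH² = 0.5×0.2486×19.7×10.7² = 280.3 kN/m, acting at H/3 = 3.567 m above the base.
Overturning moment M_o = P_a × H/3 = 280.3 × 3.567 = 999.9.
Resisting moment M_r = W × 3.29 = 1124.8 × 3.29 = 3701.
FS_overturning = M_r/M_o = 3701/999.9 = 3.701.

3.70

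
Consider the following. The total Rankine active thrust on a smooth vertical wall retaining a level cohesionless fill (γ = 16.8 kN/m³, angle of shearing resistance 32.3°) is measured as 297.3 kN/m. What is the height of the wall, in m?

10.8 m

K_a = 0.3035. P_a = ½ K_a γ H² ⇒ H = √(2P_a/(K_a γ)).
H = √(2×297.3/(0.3035×16.8)) = 10.80 m.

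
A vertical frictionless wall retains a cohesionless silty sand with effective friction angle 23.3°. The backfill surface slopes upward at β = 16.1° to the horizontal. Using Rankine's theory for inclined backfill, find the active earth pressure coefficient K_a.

K_a = cos β · (cos β − √(cos²β − cos²φ)) / (cos β + √(cos²β − cos²φ)).
cos β = 0.9608, cos φ = 0.9184, √(cos²β − cos²φ) = 0.2821.
K_a = 0.9608 × (0.9608 − 0.2821)/(0.9608 + 0.2821) = 0.5247.

0.525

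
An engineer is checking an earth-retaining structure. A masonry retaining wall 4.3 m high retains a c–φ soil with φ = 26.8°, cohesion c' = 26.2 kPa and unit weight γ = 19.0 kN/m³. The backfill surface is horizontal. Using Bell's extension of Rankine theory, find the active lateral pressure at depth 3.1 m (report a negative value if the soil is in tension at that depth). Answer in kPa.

K_a = (1 − sin φ)/(1 + sin φ) = 0.3785.
σ_a = K_a γ z − 2c√K_a = 0.3785×19.0×3.1 − 2×26.2×0.6152 = -9.944 kPa.

-9.94 kPa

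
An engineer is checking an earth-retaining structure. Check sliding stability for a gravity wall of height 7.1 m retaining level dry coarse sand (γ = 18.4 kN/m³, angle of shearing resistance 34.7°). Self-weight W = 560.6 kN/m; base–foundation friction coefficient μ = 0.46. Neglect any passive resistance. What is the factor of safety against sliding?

2.03

K_a = tan²(45° − 34.7°/2) = 0.2745.
P_a = ½K_aγH² = 0.5×0.2745×18.4×7.1² = 127.3 kN/m, acting at H/3 = 2.367 m above the base.
FS_sliding = μW / P_a = 0.46×560.6 / 127.3 = 2.026.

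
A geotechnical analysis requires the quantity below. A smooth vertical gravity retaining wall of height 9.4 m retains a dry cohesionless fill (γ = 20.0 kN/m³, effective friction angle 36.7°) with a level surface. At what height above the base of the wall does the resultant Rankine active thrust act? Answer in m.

K_a = 0.2519.
The pressure distribution is triangular, so the resultant acts at H/3 above the base = 9.4/3 = 3.133 m.

3.13 m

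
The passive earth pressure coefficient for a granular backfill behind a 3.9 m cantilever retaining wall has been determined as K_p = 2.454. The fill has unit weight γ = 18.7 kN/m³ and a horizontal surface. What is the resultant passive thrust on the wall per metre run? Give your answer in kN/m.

P = ½ K_p γ H² = 0.5 × 2.454 × 18.7 × 3.9² = 349.0 kN/m.

349 kN/m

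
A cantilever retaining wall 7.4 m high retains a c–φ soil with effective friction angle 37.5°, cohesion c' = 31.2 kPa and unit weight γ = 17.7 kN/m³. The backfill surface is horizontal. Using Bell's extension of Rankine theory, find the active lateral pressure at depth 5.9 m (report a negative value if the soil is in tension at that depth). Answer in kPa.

-5.38 kPa

K_a = (1 − sin φ)/(1 + sin φ) = 0.2432.
σ_a = K_a γ z − 2c√K_a = 0.2432×17.7×5.9 − 2×31.2×0.4931 = -5.376 kPa.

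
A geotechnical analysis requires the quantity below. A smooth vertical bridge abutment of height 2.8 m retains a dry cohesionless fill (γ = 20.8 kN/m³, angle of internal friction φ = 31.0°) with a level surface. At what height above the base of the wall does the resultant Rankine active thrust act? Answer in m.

K_a = 0.3201.
The pressure distribution is triangular, so the resultant acts at H/3 above the base = 2.8/3 = 0.9333 m.

0.933 m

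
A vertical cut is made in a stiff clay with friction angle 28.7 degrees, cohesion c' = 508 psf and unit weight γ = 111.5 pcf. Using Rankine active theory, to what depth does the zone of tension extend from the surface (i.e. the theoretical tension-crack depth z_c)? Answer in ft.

K_a = tan²(45° − 28.7°/2) = 0.3511; √K_a = 0.5926.
The active pressure is zero where K_a γ z = 2c√K_a, so z_c = 2c/(γ√K_a) = 2×508/(111.5×0.5926) = 15.38 ft.

15.4 ft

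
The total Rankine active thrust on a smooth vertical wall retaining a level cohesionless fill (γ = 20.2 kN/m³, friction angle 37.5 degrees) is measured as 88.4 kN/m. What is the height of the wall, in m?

6.00 m

K_a = 0.2432. P_a = ½ K_a γ H² ⇒ H = √(2P_a/(K_a γ)).
H = √(2×88.4/(0.2432×20.2)) = 5.999 m.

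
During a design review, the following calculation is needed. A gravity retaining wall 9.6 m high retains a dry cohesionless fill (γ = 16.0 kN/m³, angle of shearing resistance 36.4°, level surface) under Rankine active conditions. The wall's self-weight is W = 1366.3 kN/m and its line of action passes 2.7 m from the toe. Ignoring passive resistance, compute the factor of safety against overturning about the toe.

K_a = tan²(45° − 36.4°/2) = 0.2552.
P_a = ½K_aγH² = 0.5×0.2552×16.0×9.6² = 188.1 kN/m, acting at H/3 = 3.200 m above the base.
Overturning moment M_o = P_a × H/3 = 188.1 × 3.200 = 602.0.
Resisting moment M_r = W × 2.7 = 1366.3 × 2.7 = 3689.
FS_overturning = M_r/M_o = 3689/602.0 = 6.128.

6.13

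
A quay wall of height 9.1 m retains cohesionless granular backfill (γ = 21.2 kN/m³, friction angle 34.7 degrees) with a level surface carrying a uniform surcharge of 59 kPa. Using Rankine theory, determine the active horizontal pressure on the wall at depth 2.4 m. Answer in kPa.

K_a = (1 − sin φ)/(1 + sin φ) = 0.2745.
σ_v = γz + q = 21.2 × 2.4 + 59 = 109.9 kPa.
σ_h = K_a σ_v = 0.2745 × 109.9 = 30.16 kPa.

30.2 kPa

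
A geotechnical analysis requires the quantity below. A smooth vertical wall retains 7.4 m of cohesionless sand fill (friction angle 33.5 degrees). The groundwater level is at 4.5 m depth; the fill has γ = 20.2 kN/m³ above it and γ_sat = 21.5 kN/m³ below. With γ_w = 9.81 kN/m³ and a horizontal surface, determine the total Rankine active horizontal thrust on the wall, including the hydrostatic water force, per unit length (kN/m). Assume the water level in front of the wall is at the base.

K_a = tan²(45° − φ/2) = 0.2887.
γ' = 21.5 − 9.81 = 11.69 kN/m³. Depth below WT = 2.9 m.
σ'_h at WT = K_a γ d_w = 26.24 kPa; at base = 26.24 + K_a γ' × 2.9 = 36.03 kPa.
P₁ (0–4.5 m) = ½×26.24×4.5 = 59.05. P₂ (4.5–7.4 m) = ½(26.24+36.03)×2.9 = 90.30.
P_w = ½ γ_w h₂² = 0.5×9.81×2.9² = 41.25. Total = 59.05+90.30+41.25 = 190.6 kN/m.

191 kN/m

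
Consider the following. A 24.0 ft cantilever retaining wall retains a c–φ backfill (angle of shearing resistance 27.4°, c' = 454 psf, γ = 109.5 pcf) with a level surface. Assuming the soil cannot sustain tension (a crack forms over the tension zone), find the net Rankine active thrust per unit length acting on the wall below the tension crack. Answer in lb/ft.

K_a = 0.3697; √K_a = 0.6080.
Tension-crack depth z_c = 2c/(γ√K_a) = 2×454/(109.5×0.6080) = 13.64 ft.
σ_a at base = K_a γ H − 2c√K_a = 0.3697×109.5×24.0 − 2×454×0.6080 = 419.4 psf.
P_a = ½ × 419.4 × (H − z_c) = 0.5×419.4×10.36 = 2173 lb/ft.

2170 lb/ft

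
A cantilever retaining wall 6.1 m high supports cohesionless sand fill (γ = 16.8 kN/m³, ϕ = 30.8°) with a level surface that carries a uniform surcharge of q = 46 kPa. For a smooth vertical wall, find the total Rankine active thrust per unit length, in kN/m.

191 kN/m

K_a = tan²(45° − φ/2) = 0.3227.
Soil triangle: ½ K_a γ H² = 0.5×0.3227×16.8×6.1² = 100.9 kN/m.
Surcharge rectangle: K_a q H = 0.3227×46×6.1 = 90.55 kN/m.
Total = 100.9 + 90.55 = 191.4 kN/m.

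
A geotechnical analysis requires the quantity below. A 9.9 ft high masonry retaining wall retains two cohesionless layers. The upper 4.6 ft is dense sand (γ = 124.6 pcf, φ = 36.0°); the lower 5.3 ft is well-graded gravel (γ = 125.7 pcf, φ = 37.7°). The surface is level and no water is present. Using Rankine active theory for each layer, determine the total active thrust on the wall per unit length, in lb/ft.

1500 lb/ft

K_a1 = tan²(45°−36.0°/2) = 0.2596; K_a2 = tan²(45°−37.7°/2) = 0.2411.
Layer 1: σ at base = K_a1 γ₁ h₁ = 148.8 psf; P₁ = ½×148.8×4.6 = 342.2.
Layer 2: σ_v at top = γ₁h₁ = 573.2; σ_h top = K_a2×573.2 = 138.2; σ_h base = K_a2×(573.2+125.7×5.3) = 298.8.
P₂ = ½(138.2+298.8)×5.3 = 1158. Total P_a = 342.2+1158 = 1500 lb/ft.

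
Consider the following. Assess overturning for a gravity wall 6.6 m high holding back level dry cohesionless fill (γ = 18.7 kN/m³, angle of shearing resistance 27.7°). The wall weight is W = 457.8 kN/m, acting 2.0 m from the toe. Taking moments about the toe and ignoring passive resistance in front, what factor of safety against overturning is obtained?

K_a = tan²(45° − 27.7°/2) = 0.3653.
P_a = ½K_aγH² = 0.5×0.3653×18.7×6.6² = 148.8 kN/m, acting at H/3 = 2.200 m above the base.
Overturning moment M_o = P_a × H/3 = 148.8 × 2.200 = 327.4.
Resisting moment M_r = W × 2.0 = 457.8 × 2.0 = 915.6.
FS_overturning = M_r/M_o = 915.6/327.4 = 2.797.

2.80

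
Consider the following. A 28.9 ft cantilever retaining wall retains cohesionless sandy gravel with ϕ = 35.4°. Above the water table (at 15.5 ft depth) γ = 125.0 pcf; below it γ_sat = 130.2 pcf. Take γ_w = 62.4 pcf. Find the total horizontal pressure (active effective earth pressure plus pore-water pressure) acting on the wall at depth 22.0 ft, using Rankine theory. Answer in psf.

K_a = (1 − sin φ)/(1 + sin φ) = 0.2664.
γ' = 130.2 − 62.4 = 67.80 pcf.
Effective vertical stress at 22.0 ft: σ'_v = 125.0×15.5 + 67.80×6.50 = 2378 psf.
σ'_h = K_a σ'_v = 0.2664 × 2378 = 633.5 psf; u = γ_w × 6.50 = 405.6 psf.
Total σ_h = 633.5 + 405.6 = 1039 psf.

1040 psf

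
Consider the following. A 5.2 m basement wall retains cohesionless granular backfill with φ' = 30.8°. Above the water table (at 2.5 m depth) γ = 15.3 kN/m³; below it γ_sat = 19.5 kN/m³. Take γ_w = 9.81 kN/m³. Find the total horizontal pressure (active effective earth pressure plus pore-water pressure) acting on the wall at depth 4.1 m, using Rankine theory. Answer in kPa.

33.0 kPa

K_a = (1 − sin φ)/(1 + sin φ) = 0.3227.
γ' = 19.5 − 9.81 = 9.690 kN/m³.
Effective vertical stress at 4.1 m: σ'_v = 15.3×2.5 + 9.690×1.60 = 53.75 kPa.
σ'_h = K_a σ'_v = 0.3227 × 53.75 = 17.35 kPa; u = γ_w × 1.60 = 15.70 kPa.
Total σ_h = 17.35 + 15.70 = 33.04 kPa.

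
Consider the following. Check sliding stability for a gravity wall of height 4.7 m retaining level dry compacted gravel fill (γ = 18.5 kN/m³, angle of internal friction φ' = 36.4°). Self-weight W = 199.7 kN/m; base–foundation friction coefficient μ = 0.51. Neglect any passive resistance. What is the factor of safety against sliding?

1.95

K_a = tan²(45° − 36.4°/2) = 0.2552.
P_a = ½K_aγH² = 0.5×0.2552×18.5×4.7² = 52.14 kN/m, acting at H/3 = 1.567 m above the base.
FS_sliding = μW / P_a = 0.51×199.7 / 52.14 = 1.953.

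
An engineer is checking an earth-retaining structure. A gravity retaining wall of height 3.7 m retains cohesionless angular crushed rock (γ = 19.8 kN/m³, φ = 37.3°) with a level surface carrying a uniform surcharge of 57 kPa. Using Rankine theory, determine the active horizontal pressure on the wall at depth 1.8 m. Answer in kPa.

22.7 kPa

K_a = (1 − sin φ)/(1 + sin φ) = 0.2453.
σ_v = γz + q = 19.8 × 1.8 + 57 = 92.64 kPa.
σ_h = K_a σ_v = 0.2453 × 92.64 = 22.73 kPa.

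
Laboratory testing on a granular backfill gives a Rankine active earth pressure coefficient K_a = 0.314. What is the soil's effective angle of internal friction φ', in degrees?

K_a = tan²(45° − φ/2) ⇒ 45° − φ/2 = arctan(√0.314) = 29.26°.
φ = 2(45° − 29.26°) = 31.47°.

31.5°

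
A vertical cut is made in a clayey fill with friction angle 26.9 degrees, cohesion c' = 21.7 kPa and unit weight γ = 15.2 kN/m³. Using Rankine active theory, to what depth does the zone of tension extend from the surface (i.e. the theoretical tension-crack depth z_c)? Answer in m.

4.65 m

K_a = tan²(45° − 26.9°/2) = 0.3770; √K_a = 0.6140.
The active pressure is zero where K_a γ z = 2c√K_a, so z_c = 2c/(γ√K_a) = 2×21.7/(15.2×0.6140) = 4.650 m.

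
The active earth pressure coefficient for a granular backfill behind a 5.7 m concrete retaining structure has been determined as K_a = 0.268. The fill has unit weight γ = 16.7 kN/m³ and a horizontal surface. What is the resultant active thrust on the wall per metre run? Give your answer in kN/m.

72.7 kN/m

P = ½ K_a γ H² = 0.5 × 0.268 × 16.7 × 5.7² = 72.71 kN/m.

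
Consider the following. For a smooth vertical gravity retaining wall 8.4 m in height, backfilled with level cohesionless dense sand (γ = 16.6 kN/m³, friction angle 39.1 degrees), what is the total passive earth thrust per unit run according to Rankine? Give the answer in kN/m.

2590 kN/m

K_p = tan²(45° + φ/2) = 4.415.
P_p = ½ K_p γ H² = 0.5 × 4.415 × 16.6 × 8.4² = 2586 kN/m.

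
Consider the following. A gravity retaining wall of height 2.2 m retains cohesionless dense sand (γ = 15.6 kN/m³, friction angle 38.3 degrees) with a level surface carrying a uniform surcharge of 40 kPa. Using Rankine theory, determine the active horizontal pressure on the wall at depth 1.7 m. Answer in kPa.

K_a = (1 − sin φ)/(1 + sin φ) = 0.2347.
σ_v = γz + q = 15.6 × 1.7 + 40 = 66.52 kPa.
σ_h = K_a σ_v = 0.2347 × 66.52 = 15.61 kPa.

15.6 kPa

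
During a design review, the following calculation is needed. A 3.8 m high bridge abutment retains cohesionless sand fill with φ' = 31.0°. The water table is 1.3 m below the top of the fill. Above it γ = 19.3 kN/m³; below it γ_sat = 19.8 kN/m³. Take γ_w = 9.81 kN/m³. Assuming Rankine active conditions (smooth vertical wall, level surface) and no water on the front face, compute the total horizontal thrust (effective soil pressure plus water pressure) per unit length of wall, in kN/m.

K_a = tan²(45° − φ/2) = 0.3201.
γ' = 19.8 − 9.81 = 9.990 kN/m³. Depth below WT = 2.5 m.
σ'_h at WT = K_a γ d_w = 8.031 kPa; at base = 8.031 + K_a γ' × 2.5 = 16.03 kPa.
P₁ (0–1.3 m) = ½×8.031×1.3 = 5.220. P₂ (1.3–3.8 m) = ½(8.031+16.03)×2.5 = 30.07.
P_w = ½ γ_w h₂² = 0.5×9.81×2.5² = 30.66. Total = 5.220+30.07+30.66 = 65.95 kN/m.

65.9 kN/m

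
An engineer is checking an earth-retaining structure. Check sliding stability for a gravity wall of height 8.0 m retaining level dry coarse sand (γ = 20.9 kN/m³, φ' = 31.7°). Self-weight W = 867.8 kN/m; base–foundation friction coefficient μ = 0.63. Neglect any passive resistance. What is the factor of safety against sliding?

2.63

K_a = tan²(45° − 31.7°/2) = 0.3111.
P_a = ½K_aγH² = 0.5×0.3111×20.9×8.0² = 208.0 kN/m, acting at H/3 = 2.667 m above the base.
FS_sliding = μW / P_a = 0.63×867.8 / 208.0 = 2.628.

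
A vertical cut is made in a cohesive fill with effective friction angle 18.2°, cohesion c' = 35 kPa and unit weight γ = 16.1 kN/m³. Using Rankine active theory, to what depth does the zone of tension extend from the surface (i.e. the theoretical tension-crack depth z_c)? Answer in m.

6.01 m

K_a = tan²(45° − 18.2°/2) = 0.5240; √K_a = 0.7239.
The active pressure is zero where K_a γ z = 2c√K_a, so z_c = 2c/(γ√K_a) = 2×35/(16.1×0.7239) = 6.006 m.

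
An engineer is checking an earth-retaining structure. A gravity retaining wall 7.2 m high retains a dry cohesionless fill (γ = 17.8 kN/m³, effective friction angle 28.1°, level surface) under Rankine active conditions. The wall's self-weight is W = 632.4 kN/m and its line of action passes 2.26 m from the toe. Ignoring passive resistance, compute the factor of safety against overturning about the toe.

3.59

K_a = tan²(45° − 28.1°/2) = 0.3596.
P_a = ½K_aγH² = 0.5×0.3596×17.8×7.2² = 165.9 kN/m, acting at H/3 = 2.400 m above the base.
Overturning moment M_o = P_a × H/3 = 165.9 × 2.400 = 398.2.
Resisting moment M_r = W × 2.26 = 632.4 × 2.26 = 1429.
FS_overturning = M_r/M_o = 1429/398.2 = 3.589.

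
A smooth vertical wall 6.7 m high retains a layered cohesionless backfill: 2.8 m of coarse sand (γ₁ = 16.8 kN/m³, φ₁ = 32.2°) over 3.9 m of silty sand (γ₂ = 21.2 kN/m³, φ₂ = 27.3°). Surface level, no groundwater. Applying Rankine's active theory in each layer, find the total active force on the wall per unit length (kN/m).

K_a1 = tan²(45°−32.2°/2) = 0.3047; K_a2 = tan²(45°−27.3°/2) = 0.3711.
Layer 1: σ at base = K_a1 γ₁ h₁ = 14.33 kPa; P₁ = ½×14.33×2.8 = 20.07.
Layer 2: σ_v at top = γ₁h₁ = 47.04; σ_h top = K_a2×47.04 = 17.46; σ_h base = K_a2×(47.04+21.2×3.9) = 48.14.
P₂ = ½(17.46+48.14)×3.9 = 127.9. Total P_a = 20.07+127.9 = 148.0 kN/m.

148 kN/m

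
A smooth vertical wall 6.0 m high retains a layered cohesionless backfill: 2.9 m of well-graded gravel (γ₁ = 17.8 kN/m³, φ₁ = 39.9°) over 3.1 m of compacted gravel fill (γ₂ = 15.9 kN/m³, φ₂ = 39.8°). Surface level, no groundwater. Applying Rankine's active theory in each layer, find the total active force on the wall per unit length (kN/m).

68.2 kN/m

K_a1 = tan²(45°−39.9°/2) = 0.2184; K_a2 = tan²(45°−39.8°/2) = 0.2194.
Layer 1: σ at base = K_a1 γ₁ h₁ = 11.28 kPa; P₁ = ½×11.28×2.9 = 16.35.
Layer 2: σ_v at top = γ₁h₁ = 51.62; σ_h top = K_a2×51.62 = 11.33; σ_h base = K_a2×(51.62+15.9×3.1) = 22.14.
P₂ = ½(11.33+22.14)×3.1 = 51.88. Total P_a = 16.35+51.88 = 68.23 kN/m.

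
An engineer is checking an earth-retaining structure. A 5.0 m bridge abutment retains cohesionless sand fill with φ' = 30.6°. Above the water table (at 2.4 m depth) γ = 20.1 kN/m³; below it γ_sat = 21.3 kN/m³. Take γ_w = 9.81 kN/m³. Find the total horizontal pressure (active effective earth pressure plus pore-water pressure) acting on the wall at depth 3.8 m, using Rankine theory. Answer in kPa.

K_a = (1 − sin φ)/(1 + sin φ) = 0.3253.
γ' = 21.3 − 9.81 = 11.49 kN/m³.
Effective vertical stress at 3.8 m: σ'_v = 20.1×2.4 + 11.49×1.40 = 64.33 kPa.
σ'_h = K_a σ'_v = 0.3253 × 64.33 = 20.93 kPa; u = γ_w × 1.40 = 13.73 kPa.
Total σ_h = 20.93 + 13.73 = 34.66 kPa.

34.7 kPa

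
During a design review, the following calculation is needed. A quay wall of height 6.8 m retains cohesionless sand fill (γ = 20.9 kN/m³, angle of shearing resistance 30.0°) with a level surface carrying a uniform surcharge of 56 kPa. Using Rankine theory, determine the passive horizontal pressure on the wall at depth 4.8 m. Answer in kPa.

K_p = (1 + sin φ)/(1 − sin φ) = 3.000.
σ_v = γz + q = 20.9 × 4.8 + 56 = 156.3 kPa.
σ_h = K_p σ_v = 3.000 × 156.3 = 469.0 kPa.

469 kPa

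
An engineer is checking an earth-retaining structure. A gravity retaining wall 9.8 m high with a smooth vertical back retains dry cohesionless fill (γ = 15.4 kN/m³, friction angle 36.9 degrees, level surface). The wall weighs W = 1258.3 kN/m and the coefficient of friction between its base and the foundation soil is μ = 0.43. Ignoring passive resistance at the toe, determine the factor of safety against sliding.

K_a = tan²(45° − 36.9°/2) = 0.2497.
P_a = ½K_aγH² = 0.5×0.2497×15.4×9.8² = 184.6 kN/m, acting at H/3 = 3.267 m above the base.
FS_sliding = μW / P_a = 0.43×1258.3 / 184.6 = 2.930.

2.93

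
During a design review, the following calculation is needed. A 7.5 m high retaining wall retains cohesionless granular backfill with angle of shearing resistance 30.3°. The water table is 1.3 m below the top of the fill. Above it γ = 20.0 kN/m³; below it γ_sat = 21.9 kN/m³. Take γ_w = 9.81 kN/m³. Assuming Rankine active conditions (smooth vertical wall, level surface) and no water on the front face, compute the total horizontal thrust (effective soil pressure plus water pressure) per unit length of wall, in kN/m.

324 kN/m

K_a = tan²(45° − φ/2) = 0.3293.
γ' = 21.9 − 9.81 = 12.09 kN/m³. Depth below WT = 6.2 m.
σ'_h at WT = K_a γ d_w = 8.562 kPa; at base = 8.562 + K_a γ' × 6.2 = 33.25 kPa.
P₁ (0–1.3 m) = ½×8.562×1.3 = 5.566. P₂ (1.3–7.5 m) = ½(8.562+33.25)×6.2 = 129.6.
P_w = ½ γ_w h₂² = 0.5×9.81×6.2² = 188.5. Total = 5.566+129.6+188.5 = 323.7 kN/m.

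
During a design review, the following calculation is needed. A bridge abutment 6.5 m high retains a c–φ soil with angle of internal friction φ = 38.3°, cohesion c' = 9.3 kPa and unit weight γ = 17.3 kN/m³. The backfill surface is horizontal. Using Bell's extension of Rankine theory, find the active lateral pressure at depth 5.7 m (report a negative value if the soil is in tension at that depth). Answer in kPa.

K_a = (1 − sin φ)/(1 + sin φ) = 0.2347.
σ_a = K_a γ z − 2c√K_a = 0.2347×17.3×5.7 − 2×9.3×0.4845 = 14.14 kPa.

14.1 kPa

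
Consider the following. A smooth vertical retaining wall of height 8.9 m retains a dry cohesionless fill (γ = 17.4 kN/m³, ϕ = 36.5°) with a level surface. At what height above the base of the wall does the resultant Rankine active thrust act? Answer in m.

K_a = 0.2541.
The pressure distribution is triangular, so the resultant acts at H/3 above the base = 8.9/3 = 2.967 m.

2.97 m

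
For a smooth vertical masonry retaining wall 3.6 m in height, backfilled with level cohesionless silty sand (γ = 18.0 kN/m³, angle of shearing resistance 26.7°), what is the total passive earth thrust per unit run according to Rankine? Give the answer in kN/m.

K_p = tan²(45° + φ/2) = 2.632.
P_p = ½ K_p γ H² = 0.5 × 2.632 × 18.0 × 3.6² = 307.0 kN/m.

307 kN/m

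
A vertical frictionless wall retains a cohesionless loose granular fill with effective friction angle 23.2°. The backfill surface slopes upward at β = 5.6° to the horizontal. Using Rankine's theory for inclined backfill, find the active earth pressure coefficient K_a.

K_a = cos β · (cos β − √(cos²β − cos²φ)) / (cos β + √(cos²β − cos²φ)).
cos β = 0.9952, cos φ = 0.9191, √(cos²β − cos²φ) = 0.3817.
K_a = 0.9952 × (0.9952 − 0.3817)/(0.9952 + 0.3817) = 0.4435.

0.443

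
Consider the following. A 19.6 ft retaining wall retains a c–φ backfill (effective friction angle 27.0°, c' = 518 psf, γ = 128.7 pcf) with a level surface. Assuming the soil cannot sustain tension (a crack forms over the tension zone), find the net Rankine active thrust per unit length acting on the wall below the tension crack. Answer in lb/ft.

1010 lb/ft

K_a = 0.3755; √K_a = 0.6128.
Tension-crack depth z_c = 2c/(γ√K_a) = 2×518/(128.7×0.6128) = 13.14 ft.
σ_a at base = K_a γ H − 2c√K_a = 0.3755×128.7×19.6 − 2×518×0.6128 = 312.4 psf.
P_a = ½ × 312.4 × (H − z_c) = 0.5×312.4×6.464 = 1010 lb/ft.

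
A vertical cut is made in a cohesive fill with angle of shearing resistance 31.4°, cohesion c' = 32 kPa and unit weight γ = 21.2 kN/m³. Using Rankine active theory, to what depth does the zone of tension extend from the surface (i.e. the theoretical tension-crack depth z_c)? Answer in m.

5.38 m

K_a = tan²(45° − 31.4°/2) = 0.3149; √K_a = 0.5612.
The active pressure is zero where K_a γ z = 2c√K_a, so z_c = 2c/(γ√K_a) = 2×32/(21.2×0.5612) = 5.380 m.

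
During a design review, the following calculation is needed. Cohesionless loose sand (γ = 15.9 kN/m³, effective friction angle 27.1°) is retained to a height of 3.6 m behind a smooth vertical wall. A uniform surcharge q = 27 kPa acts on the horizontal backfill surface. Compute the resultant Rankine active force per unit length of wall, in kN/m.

74.9 kN/m

K_a = tan²(45° − φ/2) = 0.3741.
Soil triangle: ½ K_a γ H² = 0.5×0.3741×15.9×3.6² = 38.54 kN/m.
Surcharge rectangle: K_a q H = 0.3741×27×3.6 = 36.36 kN/m.
Total = 38.54 + 36.36 = 74.90 kN/m.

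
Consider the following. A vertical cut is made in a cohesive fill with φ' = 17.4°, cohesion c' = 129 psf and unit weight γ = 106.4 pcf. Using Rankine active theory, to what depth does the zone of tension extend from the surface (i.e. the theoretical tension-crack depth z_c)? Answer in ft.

3.30 ft

K_a = tan²(45° − 17.4°/2) = 0.5396; √K_a = 0.7346.
The active pressure is zero where K_a γ z = 2c√K_a, so z_c = 2c/(γ√K_a) = 2×129/(106.4×0.7346) = 3.301 ft.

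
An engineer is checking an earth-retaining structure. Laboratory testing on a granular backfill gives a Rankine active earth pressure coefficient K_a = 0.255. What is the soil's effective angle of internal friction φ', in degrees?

36.4°

K_a = tan²(45° − φ/2) ⇒ 45° − φ/2 = arctan(√0.255) = 26.79°.
φ = 2(45° − 26.79°) = 36.41°.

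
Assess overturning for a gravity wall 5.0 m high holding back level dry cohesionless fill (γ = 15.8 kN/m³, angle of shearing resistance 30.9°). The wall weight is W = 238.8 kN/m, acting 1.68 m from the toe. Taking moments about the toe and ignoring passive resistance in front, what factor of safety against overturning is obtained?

3.79

K_a = tan²(45° − 30.9°/2) = 0.3214.
P_a = ½K_aγH² = 0.5×0.3214×15.8×5.0² = 63.48 kN/m, acting at H/3 = 1.667 m above the base.
Overturning moment M_o = P_a × H/3 = 63.48 × 1.667 = 105.8.
Resisting moment M_r = W × 1.68 = 238.8 × 1.68 = 401.2.
FS_overturning = M_r/M_o = 401.2/105.8 = 3.792.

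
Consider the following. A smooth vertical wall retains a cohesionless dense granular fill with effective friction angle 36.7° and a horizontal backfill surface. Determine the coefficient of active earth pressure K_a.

0.252

K_a = (1 − sin φ)/(1 + sin φ) = (1 − sin 36.7°)/(1 + sin 36.7°) = 0.2519.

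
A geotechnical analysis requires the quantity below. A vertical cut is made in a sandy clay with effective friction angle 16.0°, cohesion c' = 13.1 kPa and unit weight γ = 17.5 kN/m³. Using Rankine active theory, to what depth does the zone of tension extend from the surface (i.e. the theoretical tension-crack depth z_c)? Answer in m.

1.99 m

K_a = tan²(45° − 16.0°/2) = 0.5678; √K_a = 0.7536.
The active pressure is zero where K_a γ z = 2c√K_a, so z_c = 2c/(γ√K_a) = 2×13.1/(17.5×0.7536) = 1.987 m.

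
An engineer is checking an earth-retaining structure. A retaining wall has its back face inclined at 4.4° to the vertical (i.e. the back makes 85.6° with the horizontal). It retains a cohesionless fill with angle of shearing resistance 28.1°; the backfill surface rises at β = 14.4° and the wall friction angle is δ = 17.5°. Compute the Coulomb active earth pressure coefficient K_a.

0.444

K_a = sin²(α+φ) / [sin²α · sin(α−δ) · (1 + √{sin(φ+δ)sin(φ−β) / (sin(α−δ)sin(α+β))})²].
With α = 85.6°, φ = 28.1°, δ = 17.5°, β = 14.4°: K_a = 0.4443.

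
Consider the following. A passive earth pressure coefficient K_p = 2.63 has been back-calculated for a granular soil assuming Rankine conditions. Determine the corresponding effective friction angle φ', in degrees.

26.7°

K_p = (1+sin φ)/(1−sin φ) ⇒ sin φ = (K_p − 1)/(K_p + 1) = 0.4490.
φ = arcsin(0.4490) = 26.68°.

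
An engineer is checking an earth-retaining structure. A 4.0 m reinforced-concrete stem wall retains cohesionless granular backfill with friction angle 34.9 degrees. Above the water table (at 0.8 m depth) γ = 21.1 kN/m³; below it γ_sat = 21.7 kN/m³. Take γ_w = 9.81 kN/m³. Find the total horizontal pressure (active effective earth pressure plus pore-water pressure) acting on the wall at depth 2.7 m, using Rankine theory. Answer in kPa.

29.4 kPa

K_a = (1 − sin φ)/(1 + sin φ) = 0.2721.
γ' = 21.7 − 9.81 = 11.89 kN/m³.
Effective vertical stress at 2.7 m: σ'_v = 21.1×0.8 + 11.89×1.90 = 39.47 kPa.
σ'_h = K_a σ'_v = 0.2721 × 39.47 = 10.74 kPa; u = γ_w × 1.90 = 18.64 kPa.
Total σ_h = 10.74 + 18.64 = 29.38 kPa.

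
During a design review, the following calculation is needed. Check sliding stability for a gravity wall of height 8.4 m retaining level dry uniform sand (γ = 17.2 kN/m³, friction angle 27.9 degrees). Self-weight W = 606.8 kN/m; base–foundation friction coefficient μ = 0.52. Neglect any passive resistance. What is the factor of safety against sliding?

K_a = tan²(45° − 27.9°/2) = 0.3625.
P_a = ½K_aγH² = 0.5×0.3625×17.2×8.4² = 219.9 kN/m, acting at H/3 = 2.800 m above the base.
FS_sliding = μW / P_a = 0.52×606.8 / 219.9 = 1.435.

1.43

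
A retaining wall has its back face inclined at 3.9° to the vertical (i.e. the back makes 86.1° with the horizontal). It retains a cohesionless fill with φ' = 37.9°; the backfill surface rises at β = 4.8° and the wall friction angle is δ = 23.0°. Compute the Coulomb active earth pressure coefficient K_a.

0.258

K_a = sin²(α+φ) / [sin²α · sin(α−δ) · (1 + √{sin(φ+δ)sin(φ−β) / (sin(α−δ)sin(α+β))})²].
With α = 86.1°, φ = 37.9°, δ = 23.0°, β = 4.8°: K_a = 0.2582.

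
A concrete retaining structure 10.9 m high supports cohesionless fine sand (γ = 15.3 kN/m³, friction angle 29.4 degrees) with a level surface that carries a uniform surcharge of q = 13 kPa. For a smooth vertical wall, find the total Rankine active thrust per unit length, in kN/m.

359 kN/m

K_a = tan²(45° − φ/2) = 0.3415.
Soil triangle: ½ K_a γ H² = 0.5×0.3415×15.3×10.9² = 310.4 kN/m.
Surcharge rectangle: K_a q H = 0.3415×13×10.9 = 48.39 kN/m.
Total = 310.4 + 48.39 = 358.7 kN/m.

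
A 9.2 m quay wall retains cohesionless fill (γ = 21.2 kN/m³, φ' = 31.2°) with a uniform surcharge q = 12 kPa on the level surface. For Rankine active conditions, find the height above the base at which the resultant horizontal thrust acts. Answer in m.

3.23 m

K_a = 0.3175.
Triangular part P₁ = ½K_aγH² = 284.9 at H/3 = 3.067 m; rectangular part P₂ = K_a q H = 35.05 at H/2 = 4.600 m.
ȳ = (P₁·3.067 + P₂·4.600)/(P₁+P₂) = 3.235 m.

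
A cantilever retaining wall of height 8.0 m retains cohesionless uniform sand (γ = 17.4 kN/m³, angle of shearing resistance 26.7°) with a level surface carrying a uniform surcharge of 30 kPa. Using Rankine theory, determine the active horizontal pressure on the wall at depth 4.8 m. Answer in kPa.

K_a = (1 − sin φ)/(1 + sin φ) = 0.3800.
σ_v = γz + q = 17.4 × 4.8 + 30 = 113.5 kPa.
σ_h = K_a σ_v = 0.3800 × 113.5 = 43.13 kPa.

43.1 kPa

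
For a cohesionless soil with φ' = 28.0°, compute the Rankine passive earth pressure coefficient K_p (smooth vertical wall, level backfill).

2.77

K_p = (1 + sin φ)/(1 − sin φ) = tan²(45° + 28.0°/2) = 2.770.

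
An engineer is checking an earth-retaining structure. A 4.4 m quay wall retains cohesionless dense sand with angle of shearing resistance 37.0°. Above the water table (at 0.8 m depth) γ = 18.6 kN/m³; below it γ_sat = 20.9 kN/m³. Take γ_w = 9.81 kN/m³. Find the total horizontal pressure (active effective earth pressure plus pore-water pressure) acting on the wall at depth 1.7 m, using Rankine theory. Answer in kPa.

15.0 kPa

K_a = (1 − sin φ)/(1 + sin φ) = 0.2486.
γ' = 20.9 − 9.81 = 11.09 kN/m³.
Effective vertical stress at 1.7 m: σ'_v = 18.6×0.8 + 11.09×0.900 = 24.86 kPa.
σ'_h = K_a σ'_v = 0.2486 × 24.86 = 6.180 kPa; u = γ_w × 0.900 = 8.829 kPa.
Total σ_h = 6.180 + 8.829 = 15.01 kPa.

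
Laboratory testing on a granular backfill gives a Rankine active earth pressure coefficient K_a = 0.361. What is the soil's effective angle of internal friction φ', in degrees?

28.0°

K_a = tan²(45° − φ/2) ⇒ 45° − φ/2 = arctan(√0.361) = 31.00°.
φ = 2(45° − 31.00°) = 28.00°.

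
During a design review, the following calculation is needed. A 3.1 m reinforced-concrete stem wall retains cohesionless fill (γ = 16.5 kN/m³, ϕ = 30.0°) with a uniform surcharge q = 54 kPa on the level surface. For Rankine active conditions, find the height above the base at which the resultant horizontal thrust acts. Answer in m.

K_a = 0.3333.
Triangular part P₁ = ½K_aγH² = 26.43 at H/3 = 1.033 m; rectangular part P₂ = K_a q H = 55.80 at H/2 = 1.550 m.
ȳ = (P₁·1.033 + P₂·1.550)/(P₁+P₂) = 1.384 m.

1.38 m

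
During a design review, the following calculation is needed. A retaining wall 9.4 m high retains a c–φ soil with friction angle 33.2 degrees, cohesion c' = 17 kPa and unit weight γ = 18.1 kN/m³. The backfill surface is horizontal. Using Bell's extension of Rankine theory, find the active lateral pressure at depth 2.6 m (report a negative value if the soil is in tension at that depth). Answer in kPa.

K_a = (1 − sin φ)/(1 + sin φ) = 0.2924.
σ_a = K_a γ z − 2c√K_a = 0.2924×18.1×2.6 − 2×17×0.5407 = -4.626 kPa.

-4.63 kPa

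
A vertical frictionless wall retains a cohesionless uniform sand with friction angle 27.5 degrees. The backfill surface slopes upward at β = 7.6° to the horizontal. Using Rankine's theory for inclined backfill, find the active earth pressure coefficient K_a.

0.379

K_a = cos β · (cos β − √(cos²β − cos²φ)) / (cos β + √(cos²β − cos²φ)).
cos β = 0.9912, cos φ = 0.8870, √(cos²β − cos²φ) = 0.4424.
K_a = 0.9912 × (0.9912 − 0.4424)/(0.9912 + 0.4424) = 0.3795.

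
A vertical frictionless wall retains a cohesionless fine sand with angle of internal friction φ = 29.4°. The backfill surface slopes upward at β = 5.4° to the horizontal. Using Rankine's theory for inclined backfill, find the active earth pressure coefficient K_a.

0.346

K_a = cos β · (cos β − √(cos²β − cos²φ)) / (cos β + √(cos²β − cos²φ)).
cos β = 0.9956, cos φ = 0.8712, √(cos²β − cos²φ) = 0.4818.
K_a = 0.9956 × (0.9956 − 0.4818)/(0.9956 + 0.4818) = 0.3462.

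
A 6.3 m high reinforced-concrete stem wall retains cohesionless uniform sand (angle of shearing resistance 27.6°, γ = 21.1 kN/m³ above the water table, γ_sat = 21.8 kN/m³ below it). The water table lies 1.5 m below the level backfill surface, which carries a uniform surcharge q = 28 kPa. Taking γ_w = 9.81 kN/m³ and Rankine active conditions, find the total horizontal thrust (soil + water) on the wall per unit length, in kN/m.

293 kN/m

K_a = tan²(45° − φ/2) = 0.3668.
γ' = 21.8 − 9.81 = 11.99 kN/m³. h₂ = H − d_w = 4.8 m.
σ'_h: at surface K_a·q = 10.27; at WT K_a(q+γd_w) = 21.88; at base K_a(q+γd_w+γ'h₂) = 42.99 kPa.
P₁ = ½(10.27+21.88)×1.5 = 24.11; P₂ = ½(21.88+42.99)×4.8 = 155.7; P_w = ½γ_w h₂² = 113.0.
Total = 24.11+155.7+113.0 = 292.8 kN/m.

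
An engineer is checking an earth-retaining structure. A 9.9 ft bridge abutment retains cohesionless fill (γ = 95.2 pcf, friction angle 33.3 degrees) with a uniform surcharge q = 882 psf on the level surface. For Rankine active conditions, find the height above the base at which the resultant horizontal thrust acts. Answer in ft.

4.38 ft

K_a = 0.2911.
Triangular part P₁ = ½K_aγH² = 1358 at H/3 = 3.300 ft; rectangular part P₂ = K_a q H = 2542 at H/2 = 4.950 ft.
ȳ = (P₁·3.300 + P₂·4.950)/(P₁+P₂) = 4.375 ft.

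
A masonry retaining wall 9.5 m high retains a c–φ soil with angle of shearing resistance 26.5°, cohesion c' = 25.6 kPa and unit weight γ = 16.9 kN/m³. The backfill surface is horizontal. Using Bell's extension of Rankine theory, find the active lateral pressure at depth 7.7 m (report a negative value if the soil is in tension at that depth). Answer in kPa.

K_a = (1 − sin φ)/(1 + sin φ) = 0.3829.
σ_a = K_a γ z − 2c√K_a = 0.3829×16.9×7.7 − 2×25.6×0.6188 = 18.15 kPa.

18.1 kPa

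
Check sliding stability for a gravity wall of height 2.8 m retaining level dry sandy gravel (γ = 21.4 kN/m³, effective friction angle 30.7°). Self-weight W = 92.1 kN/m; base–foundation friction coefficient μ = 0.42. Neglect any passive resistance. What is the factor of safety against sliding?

1.42

K_a = tan²(45° − 30.7°/2) = 0.3240.
P_a = ½K_aγH² = 0.5×0.3240×21.4×2.8² = 27.18 kN/m, acting at H/3 = 0.9333 m above the base.
FS_sliding = μW / P_a = 0.42×92.1 / 27.18 = 1.423.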